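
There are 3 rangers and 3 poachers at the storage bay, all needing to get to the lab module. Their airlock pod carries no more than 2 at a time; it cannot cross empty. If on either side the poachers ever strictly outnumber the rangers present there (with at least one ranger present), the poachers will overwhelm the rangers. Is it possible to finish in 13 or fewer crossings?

Yes

Yes — this plan uses 11 crossings (≤ 13):
1. 2 poachers → the lab module.  (the storage bay: 3R 1P; the lab module: 0R 2P)
2. 1 poacher ← the storage bay.  (the storage bay: 3R 2P; the lab module: 0R 1P)
3. 2 poachers → the lab module.  (the storage bay: 3R 0P; the lab module: 0R 3P)
4. 1 poacher ← the storage bay.  (the storage bay: 3R 1P; the lab module: 0R 2P)
5. 2 rangers → the lab module.  (the storage bay: 1R 1P; the lab module: 2R 2P)
6. 1 ranger and 1 poacher ← the storage bay.  (the storage bay: 2R 2P; the lab module: 1R 1P)
7. 2 rangers → the lab module.  (the storage bay: 0R 2P; the lab module: 3R 1P)
8. 1 poacher ← the storage bay.  (the storage bay: 0R 3P; the lab module: 3R 0P)
9. 2 poachers → the lab module.  (the storage bay: 0R 1P; the lab module: 3R 2P)
10. 1 poacher ← the storage bay.  (the storage bay: 0R 2P; the lab module: 3R 1P)
11. 2 poachers → the lab module.  (the storage bay: 0R 0P; the lab module: 3R 3P)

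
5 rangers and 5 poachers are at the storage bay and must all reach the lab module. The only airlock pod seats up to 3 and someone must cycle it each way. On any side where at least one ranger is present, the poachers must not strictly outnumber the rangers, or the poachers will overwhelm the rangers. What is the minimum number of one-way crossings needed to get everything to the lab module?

Counting alone: each trip to the lab module takes at most 3 across and each return brings at least 1 back, so after t trips out (and t−1 returns) at most 3t − (t−1) of the 10 are across; that first reaches 10 at t = 5, so at least 9 crossings are needed.
The safety rule pushes this higher. Following every safe sequence of crossings, the most of the 10 that can be at the lab module as the airlock pod arrives there on crossing 9 is 9 — never all 10.
So no plan with fewer than 11 crossings exists, and this one achieves 11:
1. 2 poachers → the lab module.  (the storage bay: 5R 3P; the lab module: 0R 2P)
2. 1 poacher ← the storage bay.  (the storage bay: 5R 4P; the lab module: 0R 1P)
3. 3 poachers → the lab module.  (the storage bay: 5R 1P; the lab module: 0R 4P)
4. 1 poacher ← the storage bay.  (the storage bay: 5R 2P; the lab module: 0R 3P)
5. 3 rangers → the lab module.  (the storage bay: 2R 2P; the lab module: 3R 3P)
6. 1 ranger and 1 poacher ← the storage bay.  (the storage bay: 3R 3P; the lab module: 2R 2P)
7. 3 rangers → the lab module.  (the storage bay: 0R 3P; the lab module: 5R 2P)
8. 1 poacher ← the storage bay.  (the storage bay: 0R 4P; the lab module: 5R 1P)
9. 2 poachers → the lab module.  (the storage bay: 0R 2P; the lab module: 5R 3P)
10. 1 poacher ← the storage bay.  (the storage bay: 0R 3P; the lab module: 5R 2P)
11. 3 poachers → the lab module.  (the storage bay: 0R 0P; the lab module: 5R 5P)

11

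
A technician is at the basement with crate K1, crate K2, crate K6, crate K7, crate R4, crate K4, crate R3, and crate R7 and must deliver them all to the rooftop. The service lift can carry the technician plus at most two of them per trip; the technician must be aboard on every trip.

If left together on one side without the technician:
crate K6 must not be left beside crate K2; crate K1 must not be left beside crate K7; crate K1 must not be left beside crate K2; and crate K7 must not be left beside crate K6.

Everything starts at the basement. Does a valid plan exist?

Yes

1. Technician goes to the rooftop with crate K1 and crate K6.
2. Technician goes back to the basement alone.
3. Technician goes to the rooftop with crate K4 and crate R4.
4. Technician goes back to the basement alone.
5. Technician goes to the rooftop with crate R3 and crate R7.
6. Technician goes back to the basement alone.
7. Technician goes to the rooftop with crate K2 and crate K7.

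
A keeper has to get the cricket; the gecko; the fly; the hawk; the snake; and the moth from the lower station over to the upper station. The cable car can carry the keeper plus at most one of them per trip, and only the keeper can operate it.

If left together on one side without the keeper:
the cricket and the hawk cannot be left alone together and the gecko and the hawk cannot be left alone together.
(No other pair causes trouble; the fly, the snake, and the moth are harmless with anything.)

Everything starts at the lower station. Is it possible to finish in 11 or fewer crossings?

Counting alone: the keeper can take at most 1 across per trip to the upper station, so moving all 6 needs at least 6 loaded trips out, with a return between consecutive ones — at least 11 crossings.
The safety rule pushes this higher. Following every safe sequence of crossings, the most of the 6 that can be at the upper station as the cable car arrives there on crossing 11 is 5 — never all 6.
So the move cannot be finished within 11 crossings. (The shortest complete plan takes 13:)
1. Keeper goes to the upper station with the hawk.  [the lower station: the cricket, the fly, the gecko, the moth, the snake | the upper station: the hawk]
2. Keeper goes back to the lower station alone.  [the lower station: the cricket, the fly, the gecko, the moth, the snake | the upper station: the hawk]
3. Keeper goes to the upper station with the cricket.  [the lower station: the fly, the gecko, the moth, the snake | the upper station: the cricket, the hawk]
4. Keeper goes back to the lower station with the hawk.  [the lower station: the fly, the gecko, the hawk, the moth, the snake | the upper station: the cricket]
5. Keeper goes to the upper station with the gecko.  [the lower station: the fly, the hawk, the moth, the snake | the upper station: the cricket, the gecko]
6. Keeper goes back to the lower station alone.  [the lower station: the fly, the hawk, the moth, the snake | the upper station: the cricket, the gecko]
7. Keeper goes to the upper station with the fly.  [the lower station: the hawk, the moth, the snake | the upper station: the cricket, the fly, the gecko]
8. Keeper goes back to the lower station alone.  [the lower station: the hawk, the moth, the snake | the upper station: the cricket, the fly, the gecko]
9. Keeper goes to the upper station with the snake.  [the lower station: the hawk, the moth | the upper station: the cricket, the fly, the gecko, the snake]
10. Keeper goes back to the lower station alone.  [the lower station: the hawk, the moth | the upper station: the cricket, the fly, the gecko, the snake]
11. Keeper goes to the upper station with the moth.  [the lower station: the hawk | the upper station: the cricket, the fly, the gecko, the moth, the snake]
12. Keeper goes back to the lower station alone.  [the lower station: the hawk | the upper station: the cricket, the fly, the gecko, the moth, the snake]
13. Keeper goes to the upper station with the hawk.  [the lower station: — | the upper station: the cricket, the fly, the gecko, the hawk, the moth, the snake]

No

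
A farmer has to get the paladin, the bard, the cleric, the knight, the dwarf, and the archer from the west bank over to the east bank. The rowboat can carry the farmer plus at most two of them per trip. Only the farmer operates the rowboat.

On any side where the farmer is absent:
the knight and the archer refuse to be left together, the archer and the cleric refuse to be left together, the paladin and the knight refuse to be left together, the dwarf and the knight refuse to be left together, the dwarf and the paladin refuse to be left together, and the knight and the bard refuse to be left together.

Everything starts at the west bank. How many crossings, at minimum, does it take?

impossible

Whatever the first load, the items left behind include a forbidden pair without the farmer. No opening move is safe, so no plan exists.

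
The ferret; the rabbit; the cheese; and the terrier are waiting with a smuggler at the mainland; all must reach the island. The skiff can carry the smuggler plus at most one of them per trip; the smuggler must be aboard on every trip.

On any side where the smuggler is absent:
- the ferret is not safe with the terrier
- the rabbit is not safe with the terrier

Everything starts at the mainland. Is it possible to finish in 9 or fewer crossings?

Yes

Yes — this plan uses 9 crossings (≤ 9):
1. Smuggler goes to the island with the terrier.  [the mainland: the cheese, the ferret, the rabbit | the island: the terrier]
2. Smuggler goes back to the mainland alone.  [the mainland: the cheese, the ferret, the rabbit | the island: the terrier]
3. Smuggler goes to the island with the ferret.  [the mainland: the cheese, the rabbit | the island: the ferret, the terrier]
4. Smuggler goes back to the mainland with the terrier.  [the mainland: the cheese, the rabbit, the terrier | the island: the ferret]
5. Smuggler goes to the island with the rabbit.  [the mainland: the cheese, the terrier | the island: the ferret, the rabbit]
6. Smuggler goes back to the mainland alone.  [the mainland: the cheese, the terrier | the island: the ferret, the rabbit]
7. Smuggler goes to the island with the cheese.  [the mainland: the terrier | the island: the cheese, the ferret, the rabbit]
8. Smuggler goes back to the mainland alone.  [the mainland: the terrier | the island: the cheese, the ferret, the rabbit]
9. Smuggler goes to the island with the terrier.  [the mainland: — | the island: the cheese, the ferret, the rabbit, the terrier]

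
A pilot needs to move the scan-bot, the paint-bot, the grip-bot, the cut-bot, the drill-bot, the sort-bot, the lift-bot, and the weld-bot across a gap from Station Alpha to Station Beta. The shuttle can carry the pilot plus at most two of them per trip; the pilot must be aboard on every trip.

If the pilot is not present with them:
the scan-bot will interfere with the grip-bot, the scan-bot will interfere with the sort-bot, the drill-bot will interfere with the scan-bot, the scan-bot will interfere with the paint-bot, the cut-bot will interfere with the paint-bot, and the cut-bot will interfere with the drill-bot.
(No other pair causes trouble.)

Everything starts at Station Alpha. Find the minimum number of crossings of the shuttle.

9

Counting alone: the pilot can take at most 2 across per trip to Station Beta, so moving all 8 needs at least 4 loaded trips out, with a return between consecutive ones — at least 7 crossings.
The safety rule pushes this higher. Following every safe sequence of crossings, the most of the 8 that can be at Station Beta as the shuttle arrives there on crossing 7 is 7 — never all 8.
So no plan with fewer than 9 crossings exists, and this one achieves 9:
1. Pilot goes to Station Beta with the cut-bot and the scan-bot.  [Station Alpha: the drill-bot, the grip-bot, the lift-bot, the paint-bot, the sort-bot, the weld-bot | Station Beta: the cut-bot, the scan-bot]
2. Pilot goes back to Station Alpha alone.  [Station Alpha: the drill-bot, the grip-bot, the lift-bot, the paint-bot, the sort-bot, the weld-bot | Station Beta: the cut-bot, the scan-bot]
3. Pilot goes to Station Beta with the grip-bot and the paint-bot.  [Station Alpha: the drill-bot, the lift-bot, the sort-bot, the weld-bot | Station Beta: the cut-bot, the grip-bot, the paint-bot, the scan-bot]
4. Pilot goes back to Station Alpha with the cut-bot and the scan-bot.  [Station Alpha: the cut-bot, the drill-bot, the lift-bot, the scan-bot, the sort-bot, the weld-bot | Station Beta: the grip-bot, the paint-bot]
5. Pilot goes to Station Beta with the drill-bot and the sort-bot.  [Station Alpha: the cut-bot, the lift-bot, the scan-bot, the weld-bot | Station Beta: the drill-bot, the grip-bot, the paint-bot, the sort-bot]
6. Pilot goes back to Station Alpha alone.  [Station Alpha: the cut-bot, the lift-bot, the scan-bot, the weld-bot | Station Beta: the drill-bot, the grip-bot, the paint-bot, the sort-bot]
7. Pilot goes to Station Beta with the lift-bot and the weld-bot.  [Station Alpha: the cut-bot, the scan-bot | Station Beta: the drill-bot, the grip-bot, the lift-bot, the paint-bot, the sort-bot, the weld-bot]
8. Pilot goes back to Station Alpha alone.  [Station Alpha: the cut-bot, the scan-bot | Station Beta: the drill-bot, the grip-bot, the lift-bot, the paint-bot, the sort-bot, the weld-bot]
9. Pilot goes to Station Beta with the cut-bot and the scan-bot.  [Station Alpha: — | Station Beta: the cut-bot, the drill-bot, the grip-bot, the lift-bot, the paint-bot, the scan-bot, the sort-bot, the weld-bot]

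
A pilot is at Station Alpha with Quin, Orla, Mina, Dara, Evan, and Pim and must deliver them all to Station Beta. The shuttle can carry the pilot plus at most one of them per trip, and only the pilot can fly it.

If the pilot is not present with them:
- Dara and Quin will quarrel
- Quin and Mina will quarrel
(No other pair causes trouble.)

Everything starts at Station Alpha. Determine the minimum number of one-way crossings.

13

Counting alone: the pilot can take at most 1 across per trip to Station Beta, so moving all 6 needs at least 6 loaded trips out, with a return between consecutive ones — at least 11 crossings.
The safety rule pushes this higher. Following every safe sequence of crossings, the most of the 6 that can be at Station Beta as the shuttle arrives there on crossing 11 is 5 — never all 6.
So no plan with fewer than 13 crossings exists, and this one achieves 13:
1. Pilot goes to Station Beta with Quin.
2. Pilot goes back to Station Alpha alone.
3. Pilot goes to Station Beta with Orla.
4. Pilot goes back to Station Alpha alone.
5. Pilot goes to Station Beta with Mina.
6. Pilot goes back to Station Alpha with Quin.
7. Pilot goes to Station Beta with Dara.
8. Pilot goes back to Station Alpha alone.
9. Pilot goes to Station Beta with Evan.
10. Pilot goes back to Station Alpha alone.
11. Pilot goes to Station Beta with Pim.
12. Pilot goes back to Station Alpha alone.
13. Pilot goes to Station Beta with Quin.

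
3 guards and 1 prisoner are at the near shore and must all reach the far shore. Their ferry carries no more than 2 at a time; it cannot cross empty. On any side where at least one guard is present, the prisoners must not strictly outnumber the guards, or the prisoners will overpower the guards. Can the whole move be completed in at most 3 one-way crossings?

Counting alone: each trip to the far shore takes at most 2 across and each return brings at least 1 back, so after t trips out (and t−1 returns) at most 2t − (t−1) of the 4 are across; that first reaches 4 at t = 3, so at least 5 crossings are needed.
Since 3 < 5, 3 crossings cannot be enough. (The shortest complete plan in fact takes 5:)
1. 1 guard and 1 prisoner → the far shore.  (the near shore: 2G 0P; the far shore: 1G 1P)
2. 1 prisoner ← the near shore.  (the near shore: 2G 1P; the far shore: 1G 0P)
3. 1 guard and 1 prisoner → the far shore.  (the near shore: 1G 0P; the far shore: 2G 1P)
4. 1 prisoner ← the near shore.  (the near shore: 1G 1P; the far shore: 2G 0P)
5. 1 guard and 1 prisoner → the far shore.  (the near shore: 0G 0P; the far shore: 3G 1P)

No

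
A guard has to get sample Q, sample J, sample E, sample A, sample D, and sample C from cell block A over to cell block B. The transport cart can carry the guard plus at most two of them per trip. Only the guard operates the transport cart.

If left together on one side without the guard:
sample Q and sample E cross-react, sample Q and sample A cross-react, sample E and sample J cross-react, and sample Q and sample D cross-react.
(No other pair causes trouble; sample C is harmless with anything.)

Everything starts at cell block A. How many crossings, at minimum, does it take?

Counting alone: the guard can take at most 2 across per trip to cell block B, so moving all 6 needs at least 3 loaded trips out, with a return between consecutive ones — at least 5 crossings.
The safety rule pushes this higher. Following every safe sequence of crossings, the most of the 6 that can be at cell block B as the transport cart arrives there on crossing 5 is 5 — never all 6.
So no plan with fewer than 7 crossings exists, and this one achieves 7:
1. Guard goes to cell block B with sample J and sample Q.  [cell block A: sample A, sample C, sample D, sample E | cell block B: sample J, sample Q]
2. Guard goes back to cell block A alone.  [cell block A: sample A, sample C, sample D, sample E | cell block B: sample J, sample Q]
3. Guard goes to cell block B with sample C.  [cell block A: sample A, sample D, sample E | cell block B: sample C, sample J, sample Q]
4. Guard goes back to cell block A alone.  [cell block A: sample A, sample D, sample E | cell block B: sample C, sample J, sample Q]
5. Guard goes to cell block B with sample A and sample D.  [cell block A: sample E | cell block B: sample A, sample C, sample D, sample J, sample Q]
6. Guard goes back to cell block A with sample Q.  [cell block A: sample E, sample Q | cell block B: sample A, sample C, sample D, sample J]
7. Guard goes to cell block B with sample E and sample Q.  [cell block A: — | cell block B: sample A, sample C, sample D, sample E, sample J, sample Q]

7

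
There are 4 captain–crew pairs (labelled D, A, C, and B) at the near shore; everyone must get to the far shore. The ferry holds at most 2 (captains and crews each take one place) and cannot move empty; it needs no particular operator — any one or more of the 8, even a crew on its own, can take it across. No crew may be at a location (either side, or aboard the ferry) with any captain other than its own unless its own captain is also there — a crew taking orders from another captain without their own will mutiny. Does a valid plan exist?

Following every safe sequence of crossings from the start, the most of the 8 that can be at the far shore as the ferry arrives there on crossings 1, 3, 5 is 2, 3, 4 respectively; the best ever achieved is 4 of 8.
From crossing 7 on, no configuration arises that was not already reachable earlier: only 44 distinct safe configurations (who is on which side, and where the ferry is) can ever be reached, none of them has everyone across, and every continuation just revisits them. So no valid plan exists.

No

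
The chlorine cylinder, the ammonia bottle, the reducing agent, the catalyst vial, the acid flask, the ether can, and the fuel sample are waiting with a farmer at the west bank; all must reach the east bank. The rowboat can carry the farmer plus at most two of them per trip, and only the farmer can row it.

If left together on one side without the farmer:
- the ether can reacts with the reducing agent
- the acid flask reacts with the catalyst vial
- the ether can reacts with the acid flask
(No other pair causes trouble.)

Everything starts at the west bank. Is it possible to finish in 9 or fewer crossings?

Yes — this plan uses 7 crossings (≤ 9):
1. Farmer goes to the east bank with the acid flask and the reducing agent.
2. Farmer goes back to the west bank alone.
3. Farmer goes to the east bank with the chlorine cylinder.
4. Farmer goes back to the west bank alone.
5. Farmer goes to the east bank with the ammonia bottle and the fuel sample.
6. Farmer goes back to the west bank alone.
7. Farmer goes to the east bank with the catalyst vial and the ether can.

Yes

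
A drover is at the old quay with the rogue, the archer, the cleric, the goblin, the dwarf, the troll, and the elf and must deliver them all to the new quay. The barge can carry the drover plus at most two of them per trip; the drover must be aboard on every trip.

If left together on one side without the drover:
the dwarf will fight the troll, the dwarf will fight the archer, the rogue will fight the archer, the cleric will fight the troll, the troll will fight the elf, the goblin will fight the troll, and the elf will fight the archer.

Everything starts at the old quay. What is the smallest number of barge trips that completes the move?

9

Counting alone: the drover can take at most 2 across per trip to the new quay, so moving all 7 needs at least 4 loaded trips out, with a return between consecutive ones — at least 7 crossings.
The safety rule pushes this higher. Following every safe sequence of crossings, the most of the 7 that can be at the new quay as the barge arrives there on crossing 7 is 6 — never all 7.
So no plan with fewer than 9 crossings exists, and this one achieves 9:
1. Drover goes to the new quay with the archer and the troll.  [the old quay: the cleric, the dwarf, the elf, the goblin, the rogue | the new quay: the archer, the troll]
2. Drover goes back to the old quay alone.  [the old quay: the cleric, the dwarf, the elf, the goblin, the rogue | the new quay: the archer, the troll]
3. Drover goes to the new quay with the rogue.  [the old quay: the cleric, the dwarf, the elf, the goblin | the new quay: the archer, the rogue, the troll]
4. Drover goes back to the old quay with the archer.  [the old quay: the archer, the cleric, the dwarf, the elf, the goblin | the new quay: the rogue, the troll]
5. Drover goes to the new quay with the dwarf and the elf.  [the old quay: the archer, the cleric, the goblin | the new quay: the dwarf, the elf, the rogue, the troll]
6. Drover goes back to the old quay with the troll.  [the old quay: the archer, the cleric, the goblin, the troll | the new quay: the dwarf, the elf, the rogue]
7. Drover goes to the new quay with the cleric and the goblin.  [the old quay: the archer, the troll | the new quay: the cleric, the dwarf, the elf, the goblin, the rogue]
8. Drover goes back to the old quay alone.  [the old quay: the archer, the troll | the new quay: the cleric, the dwarf, the elf, the goblin, the rogue]
9. Drover goes to the new quay with the archer and the troll.  [the old quay: — | the new quay: the archer, the cleric, the dwarf, the elf, the goblin, the rogue, the troll]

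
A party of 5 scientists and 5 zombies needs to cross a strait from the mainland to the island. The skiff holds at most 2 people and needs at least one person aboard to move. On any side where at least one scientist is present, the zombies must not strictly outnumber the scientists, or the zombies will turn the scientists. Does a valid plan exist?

No

Following every safe sequence of crossings from the start, the most of the 10 that can be at the island as the skiff arrives there on crossings 1, 3, 5, 7 is 2, 3, 4, 5 respectively; the best ever achieved is 5 of 10.
From crossing 9 on, no configuration arises that was not already reachable earlier: only 13 distinct safe configurations (who is on which side, and where the skiff is) can ever be reached, none of them has everyone across, and every continuation just revisits them. They are: 0 scientists + 0 zombies across (skiff back at the start); 0 scientists + 1 zombie across (skiff there); 0 scientists + 1 zombie across (skiff back at the start); 0 scientists + 2 zombies across (skiff there); 0 scientists + 2 zombies across (skiff back at the start); 0 scientists + 3 zombies across (skiff there); 0 scientists + 3 zombies across (skiff back at the start); 0 scientists + 4 zombies across (skiff there); 0 scientists + 4 zombies across (skiff back at the start); 0 scientists + 5 zombies across (skiff there); 1 scientist + 1 zombie across (skiff there); 1 scientist + 1 zombie across (skiff back at the start); 2 scientists + 2 zombies across (skiff there). So no valid plan exists.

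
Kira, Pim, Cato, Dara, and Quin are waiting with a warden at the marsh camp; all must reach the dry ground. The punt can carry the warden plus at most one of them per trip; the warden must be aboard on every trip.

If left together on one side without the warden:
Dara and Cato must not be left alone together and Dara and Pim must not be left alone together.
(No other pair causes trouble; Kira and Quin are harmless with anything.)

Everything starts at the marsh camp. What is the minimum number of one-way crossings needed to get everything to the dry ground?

11

Counting alone: the warden can take at most 1 across per trip to the dry ground, so moving all 5 needs at least 5 loaded trips out, with a return between consecutive ones — at least 9 crossings.
The safety rule pushes this higher. Following every safe sequence of crossings, the most of the 5 that can be at the dry ground as the punt arrives there on crossing 9 is 4 — never all 5.
So no plan with fewer than 11 crossings exists, and this one achieves 11:
1. Warden goes to the dry ground with Dara.  [the marsh camp: Cato, Kira, Pim, Quin | the dry ground: Dara]
2. Warden goes back to the marsh camp alone.  [the marsh camp: Cato, Kira, Pim, Quin | the dry ground: Dara]
3. Warden goes to the dry ground with Kira.  [the marsh camp: Cato, Pim, Quin | the dry ground: Dara, Kira]
4. Warden goes back to the marsh camp alone.  [the marsh camp: Cato, Pim, Quin | the dry ground: Dara, Kira]
5. Warden goes to the dry ground with Pim.  [the marsh camp: Cato, Quin | the dry ground: Dara, Kira, Pim]
6. Warden goes back to the marsh camp with Dara.  [the marsh camp: Cato, Dara, Quin | the dry ground: Kira, Pim]
7. Warden goes to the dry ground with Cato.  [the marsh camp: Dara, Quin | the dry ground: Cato, Kira, Pim]
8. Warden goes back to the marsh camp alone.  [the marsh camp: Dara, Quin | the dry ground: Cato, Kira, Pim]
9. Warden goes to the dry ground with Quin.  [the marsh camp: Dara | the dry ground: Cato, Kira, Pim, Quin]
10. Warden goes back to the marsh camp alone.  [the marsh camp: Dara | the dry ground: Cato, Kira, Pim, Quin]
11. Warden goes to the dry ground with Dara.  [the marsh camp: — | the dry ground: Cato, Dara, Kira, Pim, Quin]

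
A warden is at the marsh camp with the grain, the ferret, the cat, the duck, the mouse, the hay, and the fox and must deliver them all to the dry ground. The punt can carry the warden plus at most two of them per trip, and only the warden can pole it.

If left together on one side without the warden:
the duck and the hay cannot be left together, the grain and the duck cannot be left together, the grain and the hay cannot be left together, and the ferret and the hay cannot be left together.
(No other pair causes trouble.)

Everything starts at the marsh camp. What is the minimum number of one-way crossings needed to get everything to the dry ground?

Counting alone: the warden can take at most 2 across per trip to the dry ground, so moving all 7 needs at least 4 loaded trips out, with a return between consecutive ones — at least 7 crossings.
The safety rule pushes this higher. Following every safe sequence of crossings, the most of the 7 that can be at the dry ground as the punt arrives there on crossings 7, 9 is 5, 6 respectively — never all 7.
So no plan with fewer than 11 crossings exists, and this one achieves 11:
1. Warden goes to the dry ground with the grain and the hay.  [the marsh camp: the cat, the duck, the ferret, the fox, the mouse | the dry ground: the grain, the hay]
2. Warden goes back to the marsh camp with the grain.  [the marsh camp: the cat, the duck, the ferret, the fox, the grain, the mouse | the dry ground: the hay]
3. Warden goes to the dry ground with the ferret and the grain.  [the marsh camp: the cat, the duck, the fox, the mouse | the dry ground: the ferret, the grain, the hay]
4. Warden goes back to the marsh camp with the hay.  [the marsh camp: the cat, the duck, the fox, the hay, the mouse | the dry ground: the ferret, the grain]
5. Warden goes to the dry ground with the cat and the duck.  [the marsh camp: the fox, the hay, the mouse | the dry ground: the cat, the duck, the ferret, the grain]
6. Warden goes back to the marsh camp with the grain.  [the marsh camp: the fox, the grain, the hay, the mouse | the dry ground: the cat, the duck, the ferret]
7. Warden goes to the dry ground with the grain and the mouse.  [the marsh camp: the fox, the hay | the dry ground: the cat, the duck, the ferret, the grain, the mouse]
8. Warden goes back to the marsh camp with the grain.  [the marsh camp: the fox, the grain, the hay | the dry ground: the cat, the duck, the ferret, the mouse]
9. Warden goes to the dry ground with the fox and the grain.  [the marsh camp: the hay | the dry ground: the cat, the duck, the ferret, the fox, the grain, the mouse]
10. Warden goes back to the marsh camp with the grain.  [the marsh camp: the grain, the hay | the dry ground: the cat, the duck, the ferret, the fox, the mouse]
11. Warden goes to the dry ground with the grain and the hay.  [the marsh camp: — | the dry ground: the cat, the duck, the ferret, the fox, the grain, the hay, the mouse]

11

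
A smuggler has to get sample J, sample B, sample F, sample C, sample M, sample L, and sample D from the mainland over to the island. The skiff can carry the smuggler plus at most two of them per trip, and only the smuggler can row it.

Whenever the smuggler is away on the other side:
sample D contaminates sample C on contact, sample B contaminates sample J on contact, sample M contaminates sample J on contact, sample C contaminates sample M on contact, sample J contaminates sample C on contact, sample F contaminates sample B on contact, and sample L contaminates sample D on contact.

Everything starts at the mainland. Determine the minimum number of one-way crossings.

impossible

Whatever the first load, the items left behind include a forbidden pair without the smuggler. No opening move is safe, so no plan exists.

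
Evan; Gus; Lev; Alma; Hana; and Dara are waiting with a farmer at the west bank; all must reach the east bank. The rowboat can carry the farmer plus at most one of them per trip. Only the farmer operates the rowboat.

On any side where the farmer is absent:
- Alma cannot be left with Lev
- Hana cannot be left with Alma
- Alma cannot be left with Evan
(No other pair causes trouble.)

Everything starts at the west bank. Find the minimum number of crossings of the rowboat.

impossible

Following every safe sequence of crossings from the start, the most of the 6 that can be at the east bank as the rowboat arrives there on crossings 1, 3, 5, 7 is 1, 2, 3, 4 respectively; the best ever achieved is 4 of 6.
From crossing 9 on, no configuration arises that was not already reachable earlier: only 36 distinct safe configurations (who is on which side, and where the rowboat is) can ever be reached, none of them has everyone across, and every continuation just revisits them. So no valid plan exists.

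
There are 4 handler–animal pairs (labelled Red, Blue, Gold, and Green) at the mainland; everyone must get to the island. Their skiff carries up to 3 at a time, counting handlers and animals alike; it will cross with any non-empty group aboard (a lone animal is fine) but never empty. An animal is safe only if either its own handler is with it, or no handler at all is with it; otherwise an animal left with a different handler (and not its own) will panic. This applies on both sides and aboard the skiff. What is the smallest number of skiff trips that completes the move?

Counting alone: each trip to the island takes at most 3 across and each return brings at least 1 back, so after t trips out (and t−1 returns) at most 3t − (t−1) of the 8 are across; that first reaches 8 at t = 4, so at least 7 crossings are needed.
The safety rule pushes this higher. Following every safe sequence of crossings, the most of the 8 that can be at the island as the skiff arrives there on crossing 7 is 7 — never all 8.
So no plan with fewer than 9 crossings exists, and this one achieves 9:
1. animal Red and handler Red cross → the island.
2. handler Red crosses ← the mainland.
3. animal Blue, handler Blue, and handler Red cross → the island.
4. animal Red and handler Red cross ← the mainland.
5. handler Gold, handler Green, and handler Red cross → the island.
6. animal Blue crosses ← the mainland.
7. animal Blue and animal Red cross → the island.
8. animal Red crosses ← the mainland.
9. animal Gold, animal Green, and animal Red cross → the island.

9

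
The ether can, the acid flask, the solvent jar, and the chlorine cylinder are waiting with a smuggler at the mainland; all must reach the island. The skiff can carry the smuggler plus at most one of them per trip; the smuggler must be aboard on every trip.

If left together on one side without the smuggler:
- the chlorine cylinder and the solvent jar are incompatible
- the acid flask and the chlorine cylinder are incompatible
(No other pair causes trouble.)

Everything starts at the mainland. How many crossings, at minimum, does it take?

9

Counting alone: the smuggler can take at most 1 across per trip to the island, so moving all 4 needs at least 4 loaded trips out, with a return between consecutive ones — at least 7 crossings.
The safety rule pushes this higher. Following every safe sequence of crossings, the most of the 4 that can be at the island as the skiff arrives there on crossing 7 is 3 — never all 4.
So no plan with fewer than 9 crossings exists, and this one achieves 9:
1. Smuggler goes to the island with the chlorine cylinder.
2. Smuggler goes back to the mainland alone.
3. Smuggler goes to the island with the ether can.
4. Smuggler goes back to the mainland alone.
5. Smuggler goes to the island with the acid flask.
6. Smuggler goes back to the mainland with the chlorine cylinder.
7. Smuggler goes to the island with the solvent jar.
8. Smuggler goes back to the mainland alone.
9. Smuggler goes to the island with the chlorine cylinder.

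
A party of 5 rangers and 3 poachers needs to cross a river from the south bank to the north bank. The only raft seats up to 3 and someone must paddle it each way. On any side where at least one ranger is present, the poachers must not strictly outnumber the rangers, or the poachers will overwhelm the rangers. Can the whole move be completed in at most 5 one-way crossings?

No

Counting alone: each trip to the north bank takes at most 3 across and each return brings at least 1 back, so after t trips out (and t−1 returns) at most 3t − (t−1) of the 8 are across; that first reaches 8 at t = 4, so at least 7 crossings are needed.
Since 5 < 7, 5 crossings cannot be enough. (The shortest complete plan in fact takes 7:)
1. 2 poachers → the north bank.  (the south bank: 5R 1P; the north bank: 0R 2P)
2. 1 poacher ← the south bank.  (the south bank: 5R 2P; the north bank: 0R 1P)
3. 2 rangers and 1 poacher → the north bank.  (the south bank: 3R 1P; the north bank: 2R 2P)
4. 1 poacher ← the south bank.  (the south bank: 3R 2P; the north bank: 2R 1P)
5. 1 ranger and 2 poachers → the north bank.  (the south bank: 2R 0P; the north bank: 3R 3P)
6. 1 poacher ← the south bank.  (the south bank: 2R 1P; the north bank: 3R 2P)
7. 2 rangers and 1 poacher → the north bank.  (the south bank: 0R 0P; the north bank: 5R 3P)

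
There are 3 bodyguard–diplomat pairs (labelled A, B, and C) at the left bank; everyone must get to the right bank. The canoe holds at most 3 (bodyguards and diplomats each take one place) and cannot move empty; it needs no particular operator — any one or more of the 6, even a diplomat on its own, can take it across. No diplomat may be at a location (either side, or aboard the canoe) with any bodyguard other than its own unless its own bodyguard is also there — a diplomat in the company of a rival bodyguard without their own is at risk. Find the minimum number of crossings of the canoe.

Counting alone: each trip to the right bank takes at most 3 across and each return brings at least 1 back, so after t trips out (and t−1 returns) at most 3t − (t−1) of the 6 are across; that first reaches 6 at t = 3, so at least 5 crossings are needed.
The plan below uses exactly 5 crossings, so it is optimal:
1. bodyguard A and diplomat A cross → the right bank.
2. bodyguard A crosses ← the left bank.
3. bodyguard A, bodyguard B, and bodyguard C cross → the right bank.
4. diplomat A crosses ← the left bank.
5. diplomat A, diplomat B, and diplomat C cross → the right bank.

5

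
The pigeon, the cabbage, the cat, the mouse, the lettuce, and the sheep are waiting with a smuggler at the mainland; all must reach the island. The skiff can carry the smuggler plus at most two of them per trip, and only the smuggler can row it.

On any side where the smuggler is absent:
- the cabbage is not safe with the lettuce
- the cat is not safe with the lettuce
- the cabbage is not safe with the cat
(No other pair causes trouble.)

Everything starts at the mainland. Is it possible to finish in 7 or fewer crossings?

No

Counting alone: the smuggler can take at most 2 across per trip to the island, so moving all 6 needs at least 3 loaded trips out, with a return between consecutive ones — at least 5 crossings.
The safety rule pushes this higher. Following every safe sequence of crossings, the most of the 6 that can be at the island as the skiff arrives there on crossings 5, 7 is 4, 5 respectively — never all 6.
So the move cannot be finished within 7 crossings. (The shortest complete plan takes 9:)
1. Smuggler goes to the island with the cabbage and the cat.  [the mainland: the lettuce, the mouse, the pigeon, the sheep | the island: the cabbage, the cat]
2. Smuggler goes back to the mainland with the cabbage.  [the mainland: the cabbage, the lettuce, the mouse, the pigeon, the sheep | the island: the cat]
3. Smuggler goes to the island with the cabbage and the pigeon.  [the mainland: the lettuce, the mouse, the sheep | the island: the cabbage, the cat, the pigeon]
4. Smuggler goes back to the mainland with the cabbage.  [the mainland: the cabbage, the lettuce, the mouse, the sheep | the island: the cat, the pigeon]
5. Smuggler goes to the island with the cabbage and the mouse.  [the mainland: the lettuce, the sheep | the island: the cabbage, the cat, the mouse, the pigeon]
6. Smuggler goes back to the mainland with the cabbage.  [the mainland: the cabbage, the lettuce, the sheep | the island: the cat, the mouse, the pigeon]
7. Smuggler goes to the island with the cabbage and the sheep.  [the mainland: the lettuce | the island: the cabbage, the cat, the mouse, the pigeon, the sheep]
8. Smuggler goes back to the mainland with the cabbage.  [the mainland: the cabbage, the lettuce | the island: the cat, the mouse, the pigeon, the sheep]
9. Smuggler goes to the island with the cabbage and the lettuce.  [the mainland: — | the island: the cabbage, the cat, the lettuce, the mouse, the pigeon, the sheep]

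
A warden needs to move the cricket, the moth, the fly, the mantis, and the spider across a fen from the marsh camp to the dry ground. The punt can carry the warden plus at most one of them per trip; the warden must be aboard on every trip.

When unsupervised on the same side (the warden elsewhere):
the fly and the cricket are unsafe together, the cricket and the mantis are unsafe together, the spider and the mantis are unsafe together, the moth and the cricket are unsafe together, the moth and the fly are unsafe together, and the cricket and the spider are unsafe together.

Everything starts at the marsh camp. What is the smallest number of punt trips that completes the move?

impossible

Whatever the first load, the items left behind include a forbidden pair without the warden. No opening move is safe, so no plan exists.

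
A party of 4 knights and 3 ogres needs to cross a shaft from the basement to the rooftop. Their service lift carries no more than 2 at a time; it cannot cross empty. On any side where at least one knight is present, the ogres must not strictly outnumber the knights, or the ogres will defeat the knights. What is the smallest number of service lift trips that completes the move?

Counting alone: each trip to the rooftop takes at most 2 across and each return brings at least 1 back, so after t trips out (and t−1 returns) at most 2t − (t−1) of the 7 are across; that first reaches 7 at t = 6, so at least 11 crossings are needed.
The plan below uses exactly 11 crossings, so it is optimal:
1. 2 ogres → the rooftop.  (the basement: 4K 1O; the rooftop: 0K 2O)
2. 1 ogre ← the basement.  (the basement: 4K 2O; the rooftop: 0K 1O)
3. 2 ogres → the rooftop.  (the basement: 4K 0O; the rooftop: 0K 3O)
4. 1 ogre ← the basement.  (the basement: 4K 1O; the rooftop: 0K 2O)
5. 2 knights → the rooftop.  (the basement: 2K 1O; the rooftop: 2K 2O)
6. 1 ogre ← the basement.  (the basement: 2K 2O; the rooftop: 2K 1O)
7. 1 knight and 1 ogre → the rooftop.  (the basement: 1K 1O; the rooftop: 3K 2O)
8. 1 knight ← the basement.  (the basement: 2K 1O; the rooftop: 2K 2O)
9. 1 knight and 1 ogre → the rooftop.  (the basement: 1K 0O; the rooftop: 3K 3O)
10. 1 ogre ← the basement.  (the basement: 1K 1O; the rooftop: 3K 2O)
11. 1 knight and 1 ogre → the rooftop.  (the basement: 0K 0O; the rooftop: 4K 3O)

11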